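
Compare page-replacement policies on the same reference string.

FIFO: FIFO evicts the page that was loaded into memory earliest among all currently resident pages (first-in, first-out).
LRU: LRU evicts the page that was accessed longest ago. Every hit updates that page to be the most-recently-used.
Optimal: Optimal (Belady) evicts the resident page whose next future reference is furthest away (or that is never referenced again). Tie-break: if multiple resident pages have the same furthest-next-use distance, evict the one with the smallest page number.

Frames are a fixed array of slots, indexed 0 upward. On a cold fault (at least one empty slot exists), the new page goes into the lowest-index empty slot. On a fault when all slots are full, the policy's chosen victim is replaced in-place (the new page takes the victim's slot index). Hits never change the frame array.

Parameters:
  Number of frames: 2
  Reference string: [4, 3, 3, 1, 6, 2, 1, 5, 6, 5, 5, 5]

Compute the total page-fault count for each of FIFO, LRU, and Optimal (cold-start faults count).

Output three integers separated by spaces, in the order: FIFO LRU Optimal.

Answer: 8 8 7

Derivation:
--- FIFO ---
  step 0: ref 4 -> FAULT, frames=[4,-] (faults so far: 1)
  step 1: ref 3 -> FAULT, frames=[4,3] (faults so far: 2)
  step 2: ref 3 -> HIT, frames=[4,3] (faults so far: 2)
  step 3: ref 1 -> FAULT, evict 4, frames=[1,3] (faults so far: 3)
  step 4: ref 6 -> FAULT, evict 3, frames=[1,6] (faults so far: 4)
  step 5: ref 2 -> FAULT, evict 1, frames=[2,6] (faults so far: 5)
  step 6: ref 1 -> FAULT, evict 6, frames=[2,1] (faults so far: 6)
  step 7: ref 5 -> FAULT, evict 2, frames=[5,1] (faults so far: 7)
  step 8: ref 6 -> FAULT, evict 1, frames=[5,6] (faults so far: 8)
  step 9: ref 5 -> HIT, frames=[5,6] (faults so far: 8)
  step 10: ref 5 -> HIT, frames=[5,6] (faults so far: 8)
  step 11: ref 5 -> HIT, frames=[5,6] (faults so far: 8)
  FIFO total faults: 8
--- LRU ---
  step 0: ref 4 -> FAULT, frames=[4,-] (faults so far: 1)
  step 1: ref 3 -> FAULT, frames=[4,3] (faults so far: 2)
  step 2: ref 3 -> HIT, frames=[4,3] (faults so far: 2)
  step 3: ref 1 -> FAULT, evict 4, frames=[1,3] (faults so far: 3)
  step 4: ref 6 -> FAULT, evict 3, frames=[1,6] (faults so far: 4)
  step 5: ref 2 -> FAULT, evict 1, frames=[2,6] (faults so far: 5)
  step 6: ref 1 -> FAULT, evict 6, frames=[2,1] (faults so far: 6)
  step 7: ref 5 -> FAULT, evict 2, frames=[5,1] (faults so far: 7)
  step 8: ref 6 -> FAULT, evict 1, frames=[5,6] (faults so far: 8)
  step 9: ref 5 -> HIT, frames=[5,6] (faults so far: 8)
  step 10: ref 5 -> HIT, frames=[5,6] (faults so far: 8)
  step 11: ref 5 -> HIT, frames=[5,6] (faults so far: 8)
  LRU total faults: 8
--- Optimal ---
  step 0: ref 4 -> FAULT, frames=[4,-] (faults so far: 1)
  step 1: ref 3 -> FAULT, frames=[4,3] (faults so far: 2)
  step 2: ref 3 -> HIT, frames=[4,3] (faults so far: 2)
  step 3: ref 1 -> FAULT, evict 3, frames=[4,1] (faults so far: 3)
  step 4: ref 6 -> FAULT, evict 4, frames=[6,1] (faults so far: 4)
  step 5: ref 2 -> FAULT, evict 6, frames=[2,1] (faults so far: 5)
  step 6: ref 1 -> HIT, frames=[2,1] (faults so far: 5)
  step 7: ref 5 -> FAULT, evict 1, frames=[2,5] (faults so far: 6)
  step 8: ref 6 -> FAULT, evict 2, frames=[6,5] (faults so far: 7)
  step 9: ref 5 -> HIT, frames=[6,5] (faults so far: 7)
  step 10: ref 5 -> HIT, frames=[6,5] (faults so far: 7)
  step 11: ref 5 -> HIT, frames=[6,5] (faults so far: 7)
  Optimal total faults: 7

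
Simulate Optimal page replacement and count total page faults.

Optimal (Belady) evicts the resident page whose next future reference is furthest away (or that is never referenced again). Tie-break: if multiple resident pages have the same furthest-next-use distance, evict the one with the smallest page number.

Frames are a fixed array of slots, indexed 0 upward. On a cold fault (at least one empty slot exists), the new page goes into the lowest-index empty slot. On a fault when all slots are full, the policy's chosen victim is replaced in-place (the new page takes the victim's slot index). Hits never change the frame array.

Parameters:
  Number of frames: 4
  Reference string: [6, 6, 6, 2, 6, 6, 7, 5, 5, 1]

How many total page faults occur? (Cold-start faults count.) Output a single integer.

Step 0: ref 6 → FAULT, frames=[6,-,-,-]
Step 1: ref 6 → HIT, frames=[6,-,-,-]
Step 2: ref 6 → HIT, frames=[6,-,-,-]
Step 3: ref 2 → FAULT, frames=[6,2,-,-]
Step 4: ref 6 → HIT, frames=[6,2,-,-]
Step 5: ref 6 → HIT, frames=[6,2,-,-]
Step 6: ref 7 → FAULT, frames=[6,2,7,-]
Step 7: ref 5 → FAULT, frames=[6,2,7,5]
Step 8: ref 5 → HIT, frames=[6,2,7,5]
Step 9: ref 1 → FAULT (evict 2), frames=[6,1,7,5]
Total faults: 5

Answer: 5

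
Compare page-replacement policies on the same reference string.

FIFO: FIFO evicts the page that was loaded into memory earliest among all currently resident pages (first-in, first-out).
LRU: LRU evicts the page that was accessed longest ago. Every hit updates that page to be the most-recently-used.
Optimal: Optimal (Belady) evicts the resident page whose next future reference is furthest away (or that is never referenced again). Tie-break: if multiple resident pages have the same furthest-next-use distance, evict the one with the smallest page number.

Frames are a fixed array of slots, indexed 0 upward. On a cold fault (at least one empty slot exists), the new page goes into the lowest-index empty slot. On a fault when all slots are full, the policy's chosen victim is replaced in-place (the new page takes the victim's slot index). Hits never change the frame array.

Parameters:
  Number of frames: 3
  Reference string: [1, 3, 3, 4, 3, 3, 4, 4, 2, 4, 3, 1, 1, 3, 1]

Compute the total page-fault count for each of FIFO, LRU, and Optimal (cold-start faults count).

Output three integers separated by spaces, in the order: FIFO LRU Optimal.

Answer: 6 5 5

Derivation:
--- FIFO ---
  step 0: ref 1 -> FAULT, frames=[1,-,-] (faults so far: 1)
  step 1: ref 3 -> FAULT, frames=[1,3,-] (faults so far: 2)
  step 2: ref 3 -> HIT, frames=[1,3,-] (faults so far: 2)
  step 3: ref 4 -> FAULT, frames=[1,3,4] (faults so far: 3)
  step 4: ref 3 -> HIT, frames=[1,3,4] (faults so far: 3)
  step 5: ref 3 -> HIT, frames=[1,3,4] (faults so far: 3)
  step 6: ref 4 -> HIT, frames=[1,3,4] (faults so far: 3)
  step 7: ref 4 -> HIT, frames=[1,3,4] (faults so far: 3)
  step 8: ref 2 -> FAULT, evict 1, frames=[2,3,4] (faults so far: 4)
  step 9: ref 4 -> HIT, frames=[2,3,4] (faults so far: 4)
  step 10: ref 3 -> HIT, frames=[2,3,4] (faults so far: 4)
  step 11: ref 1 -> FAULT, evict 3, frames=[2,1,4] (faults so far: 5)
  step 12: ref 1 -> HIT, frames=[2,1,4] (faults so far: 5)
  step 13: ref 3 -> FAULT, evict 4, frames=[2,1,3] (faults so far: 6)
  step 14: ref 1 -> HIT, frames=[2,1,3] (faults so far: 6)
  FIFO total faults: 6
--- LRU ---
  step 0: ref 1 -> FAULT, frames=[1,-,-] (faults so far: 1)
  step 1: ref 3 -> FAULT, frames=[1,3,-] (faults so far: 2)
  step 2: ref 3 -> HIT, frames=[1,3,-] (faults so far: 2)
  step 3: ref 4 -> FAULT, frames=[1,3,4] (faults so far: 3)
  step 4: ref 3 -> HIT, frames=[1,3,4] (faults so far: 3)
  step 5: ref 3 -> HIT, frames=[1,3,4] (faults so far: 3)
  step 6: ref 4 -> HIT, frames=[1,3,4] (faults so far: 3)
  step 7: ref 4 -> HIT, frames=[1,3,4] (faults so far: 3)
  step 8: ref 2 -> FAULT, evict 1, frames=[2,3,4] (faults so far: 4)
  step 9: ref 4 -> HIT, frames=[2,3,4] (faults so far: 4)
  step 10: ref 3 -> HIT, frames=[2,3,4] (faults so far: 4)
  step 11: ref 1 -> FAULT, evict 2, frames=[1,3,4] (faults so far: 5)
  step 12: ref 1 -> HIT, frames=[1,3,4] (faults so far: 5)
  step 13: ref 3 -> HIT, frames=[1,3,4] (faults so far: 5)
  step 14: ref 1 -> HIT, frames=[1,3,4] (faults so far: 5)
  LRU total faults: 5
--- Optimal ---
  step 0: ref 1 -> FAULT, frames=[1,-,-] (faults so far: 1)
  step 1: ref 3 -> FAULT, frames=[1,3,-] (faults so far: 2)
  step 2: ref 3 -> HIT, frames=[1,3,-] (faults so far: 2)
  step 3: ref 4 -> FAULT, frames=[1,3,4] (faults so far: 3)
  step 4: ref 3 -> HIT, frames=[1,3,4] (faults so far: 3)
  step 5: ref 3 -> HIT, frames=[1,3,4] (faults so far: 3)
  step 6: ref 4 -> HIT, frames=[1,3,4] (faults so far: 3)
  step 7: ref 4 -> HIT, frames=[1,3,4] (faults so far: 3)
  step 8: ref 2 -> FAULT, evict 1, frames=[2,3,4] (faults so far: 4)
  step 9: ref 4 -> HIT, frames=[2,3,4] (faults so far: 4)
  step 10: ref 3 -> HIT, frames=[2,3,4] (faults so far: 4)
  step 11: ref 1 -> FAULT, evict 2, frames=[1,3,4] (faults so far: 5)
  step 12: ref 1 -> HIT, frames=[1,3,4] (faults so far: 5)
  step 13: ref 3 -> HIT, frames=[1,3,4] (faults so far: 5)
  step 14: ref 1 -> HIT, frames=[1,3,4] (faults so far: 5)
  Optimal total faults: 5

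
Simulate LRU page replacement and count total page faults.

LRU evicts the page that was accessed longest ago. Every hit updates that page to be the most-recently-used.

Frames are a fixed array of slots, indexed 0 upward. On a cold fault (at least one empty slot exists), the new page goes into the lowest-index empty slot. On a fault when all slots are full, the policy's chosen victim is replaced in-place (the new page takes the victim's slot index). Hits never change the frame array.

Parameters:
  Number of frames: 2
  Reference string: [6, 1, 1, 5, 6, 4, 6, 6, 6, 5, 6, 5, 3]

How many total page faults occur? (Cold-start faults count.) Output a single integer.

Answer: 7

Derivation:
Step 0: ref 6 → FAULT, frames=[6,-]
Step 1: ref 1 → FAULT, frames=[6,1]
Step 2: ref 1 → HIT, frames=[6,1]
Step 3: ref 5 → FAULT (evict 6), frames=[5,1]
Step 4: ref 6 → FAULT (evict 1), frames=[5,6]
Step 5: ref 4 → FAULT (evict 5), frames=[4,6]
Step 6: ref 6 → HIT, frames=[4,6]
Step 7: ref 6 → HIT, frames=[4,6]
Step 8: ref 6 → HIT, frames=[4,6]
Step 9: ref 5 → FAULT (evict 4), frames=[5,6]
Step 10: ref 6 → HIT, frames=[5,6]
Step 11: ref 5 → HIT, frames=[5,6]
Step 12: ref 3 → FAULT (evict 6), frames=[5,3]
Total faults: 7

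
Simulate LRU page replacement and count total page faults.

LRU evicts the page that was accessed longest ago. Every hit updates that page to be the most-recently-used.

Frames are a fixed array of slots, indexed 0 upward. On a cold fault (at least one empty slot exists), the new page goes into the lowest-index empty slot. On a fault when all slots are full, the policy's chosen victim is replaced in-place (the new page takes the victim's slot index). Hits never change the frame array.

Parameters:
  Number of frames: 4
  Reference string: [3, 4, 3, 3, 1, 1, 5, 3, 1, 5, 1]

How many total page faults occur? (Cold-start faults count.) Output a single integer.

Step 0: ref 3 → FAULT, frames=[3,-,-,-]
Step 1: ref 4 → FAULT, frames=[3,4,-,-]
Step 2: ref 3 → HIT, frames=[3,4,-,-]
Step 3: ref 3 → HIT, frames=[3,4,-,-]
Step 4: ref 1 → FAULT, frames=[3,4,1,-]
Step 5: ref 1 → HIT, frames=[3,4,1,-]
Step 6: ref 5 → FAULT, frames=[3,4,1,5]
Step 7: ref 3 → HIT, frames=[3,4,1,5]
Step 8: ref 1 → HIT, frames=[3,4,1,5]
Step 9: ref 5 → HIT, frames=[3,4,1,5]
Step 10: ref 1 → HIT, frames=[3,4,1,5]
Total faults: 4

Answer: 4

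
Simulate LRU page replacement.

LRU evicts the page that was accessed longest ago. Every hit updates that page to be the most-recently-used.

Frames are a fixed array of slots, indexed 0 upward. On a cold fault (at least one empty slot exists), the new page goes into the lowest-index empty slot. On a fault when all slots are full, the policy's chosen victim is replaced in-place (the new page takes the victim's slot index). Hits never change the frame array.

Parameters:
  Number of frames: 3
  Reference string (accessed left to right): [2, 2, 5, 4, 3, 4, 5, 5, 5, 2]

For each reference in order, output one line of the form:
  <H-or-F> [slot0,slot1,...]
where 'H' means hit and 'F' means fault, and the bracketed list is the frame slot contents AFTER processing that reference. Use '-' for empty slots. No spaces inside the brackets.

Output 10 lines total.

F [2,-,-]
H [2,-,-]
F [2,5,-]
F [2,5,4]
F [3,5,4]
H [3,5,4]
H [3,5,4]
H [3,5,4]
H [3,5,4]
F [2,5,4]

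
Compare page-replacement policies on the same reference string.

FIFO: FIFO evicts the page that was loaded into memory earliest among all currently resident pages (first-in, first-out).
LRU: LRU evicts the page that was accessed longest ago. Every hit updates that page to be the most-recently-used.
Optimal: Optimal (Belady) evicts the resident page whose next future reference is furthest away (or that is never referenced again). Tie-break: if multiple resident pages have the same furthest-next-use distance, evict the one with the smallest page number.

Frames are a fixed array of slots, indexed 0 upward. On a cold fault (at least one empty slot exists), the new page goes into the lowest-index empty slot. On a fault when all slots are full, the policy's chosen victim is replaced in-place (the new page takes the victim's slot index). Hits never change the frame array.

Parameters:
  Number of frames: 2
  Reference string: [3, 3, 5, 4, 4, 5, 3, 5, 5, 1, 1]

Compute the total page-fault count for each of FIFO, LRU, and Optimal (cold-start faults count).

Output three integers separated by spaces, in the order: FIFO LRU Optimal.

Answer: 6 5 5

Derivation:
--- FIFO ---
  step 0: ref 3 -> FAULT, frames=[3,-] (faults so far: 1)
  step 1: ref 3 -> HIT, frames=[3,-] (faults so far: 1)
  step 2: ref 5 -> FAULT, frames=[3,5] (faults so far: 2)
  step 3: ref 4 -> FAULT, evict 3, frames=[4,5] (faults so far: 3)
  step 4: ref 4 -> HIT, frames=[4,5] (faults so far: 3)
  step 5: ref 5 -> HIT, frames=[4,5] (faults so far: 3)
  step 6: ref 3 -> FAULT, evict 5, frames=[4,3] (faults so far: 4)
  step 7: ref 5 -> FAULT, evict 4, frames=[5,3] (faults so far: 5)
  step 8: ref 5 -> HIT, frames=[5,3] (faults so far: 5)
  step 9: ref 1 -> FAULT, evict 3, frames=[5,1] (faults so far: 6)
  step 10: ref 1 -> HIT, frames=[5,1] (faults so far: 6)
  FIFO total faults: 6
--- LRU ---
  step 0: ref 3 -> FAULT, frames=[3,-] (faults so far: 1)
  step 1: ref 3 -> HIT, frames=[3,-] (faults so far: 1)
  step 2: ref 5 -> FAULT, frames=[3,5] (faults so far: 2)
  step 3: ref 4 -> FAULT, evict 3, frames=[4,5] (faults so far: 3)
  step 4: ref 4 -> HIT, frames=[4,5] (faults so far: 3)
  step 5: ref 5 -> HIT, frames=[4,5] (faults so far: 3)
  step 6: ref 3 -> FAULT, evict 4, frames=[3,5] (faults so far: 4)
  step 7: ref 5 -> HIT, frames=[3,5] (faults so far: 4)
  step 8: ref 5 -> HIT, frames=[3,5] (faults so far: 4)
  step 9: ref 1 -> FAULT, evict 3, frames=[1,5] (faults so far: 5)
  step 10: ref 1 -> HIT, frames=[1,5] (faults so far: 5)
  LRU total faults: 5
--- Optimal ---
  step 0: ref 3 -> FAULT, frames=[3,-] (faults so far: 1)
  step 1: ref 3 -> HIT, frames=[3,-] (faults so far: 1)
  step 2: ref 5 -> FAULT, frames=[3,5] (faults so far: 2)
  step 3: ref 4 -> FAULT, evict 3, frames=[4,5] (faults so far: 3)
  step 4: ref 4 -> HIT, frames=[4,5] (faults so far: 3)
  step 5: ref 5 -> HIT, frames=[4,5] (faults so far: 3)
  step 6: ref 3 -> FAULT, evict 4, frames=[3,5] (faults so far: 4)
  step 7: ref 5 -> HIT, frames=[3,5] (faults so far: 4)
  step 8: ref 5 -> HIT, frames=[3,5] (faults so far: 4)
  step 9: ref 1 -> FAULT, evict 3, frames=[1,5] (faults so far: 5)
  step 10: ref 1 -> HIT, frames=[1,5] (faults so far: 5)
  Optimal total faults: 5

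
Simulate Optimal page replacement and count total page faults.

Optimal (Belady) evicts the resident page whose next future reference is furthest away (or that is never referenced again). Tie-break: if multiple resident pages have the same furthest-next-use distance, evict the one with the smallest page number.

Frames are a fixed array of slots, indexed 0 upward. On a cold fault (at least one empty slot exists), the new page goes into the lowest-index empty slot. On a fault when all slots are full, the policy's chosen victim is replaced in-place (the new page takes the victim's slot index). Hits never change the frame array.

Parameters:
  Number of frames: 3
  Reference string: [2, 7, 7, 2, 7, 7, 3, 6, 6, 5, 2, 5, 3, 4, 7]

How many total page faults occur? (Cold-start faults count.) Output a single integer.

Step 0: ref 2 → FAULT, frames=[2,-,-]
Step 1: ref 7 → FAULT, frames=[2,7,-]
Step 2: ref 7 → HIT, frames=[2,7,-]
Step 3: ref 2 → HIT, frames=[2,7,-]
Step 4: ref 7 → HIT, frames=[2,7,-]
Step 5: ref 7 → HIT, frames=[2,7,-]
Step 6: ref 3 → FAULT, frames=[2,7,3]
Step 7: ref 6 → FAULT (evict 7), frames=[2,6,3]
Step 8: ref 6 → HIT, frames=[2,6,3]
Step 9: ref 5 → FAULT (evict 6), frames=[2,5,3]
Step 10: ref 2 → HIT, frames=[2,5,3]
Step 11: ref 5 → HIT, frames=[2,5,3]
Step 12: ref 3 → HIT, frames=[2,5,3]
Step 13: ref 4 → FAULT (evict 2), frames=[4,5,3]
Step 14: ref 7 → FAULT (evict 3), frames=[4,5,7]
Total faults: 7

Answer: 7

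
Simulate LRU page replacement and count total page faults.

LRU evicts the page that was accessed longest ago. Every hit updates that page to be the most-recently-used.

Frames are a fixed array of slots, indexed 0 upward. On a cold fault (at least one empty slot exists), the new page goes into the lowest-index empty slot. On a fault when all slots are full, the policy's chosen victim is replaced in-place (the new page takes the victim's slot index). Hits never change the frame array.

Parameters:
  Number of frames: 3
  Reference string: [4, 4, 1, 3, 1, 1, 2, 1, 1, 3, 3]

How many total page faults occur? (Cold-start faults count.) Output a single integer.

Answer: 4

Derivation:
Step 0: ref 4 → FAULT, frames=[4,-,-]
Step 1: ref 4 → HIT, frames=[4,-,-]
Step 2: ref 1 → FAULT, frames=[4,1,-]
Step 3: ref 3 → FAULT, frames=[4,1,3]
Step 4: ref 1 → HIT, frames=[4,1,3]
Step 5: ref 1 → HIT, frames=[4,1,3]
Step 6: ref 2 → FAULT (evict 4), frames=[2,1,3]
Step 7: ref 1 → HIT, frames=[2,1,3]
Step 8: ref 1 → HIT, frames=[2,1,3]
Step 9: ref 3 → HIT, frames=[2,1,3]
Step 10: ref 3 → HIT, frames=[2,1,3]
Total faults: 4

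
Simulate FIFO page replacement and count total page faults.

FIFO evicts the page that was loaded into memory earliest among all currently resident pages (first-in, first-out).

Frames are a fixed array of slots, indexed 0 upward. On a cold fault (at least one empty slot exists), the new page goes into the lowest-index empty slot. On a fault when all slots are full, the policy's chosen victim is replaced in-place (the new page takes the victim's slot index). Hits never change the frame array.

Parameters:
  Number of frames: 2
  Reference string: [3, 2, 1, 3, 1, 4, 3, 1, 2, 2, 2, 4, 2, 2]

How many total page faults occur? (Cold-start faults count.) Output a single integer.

Step 0: ref 3 → FAULT, frames=[3,-]
Step 1: ref 2 → FAULT, frames=[3,2]
Step 2: ref 1 → FAULT (evict 3), frames=[1,2]
Step 3: ref 3 → FAULT (evict 2), frames=[1,3]
Step 4: ref 1 → HIT, frames=[1,3]
Step 5: ref 4 → FAULT (evict 1), frames=[4,3]
Step 6: ref 3 → HIT, frames=[4,3]
Step 7: ref 1 → FAULT (evict 3), frames=[4,1]
Step 8: ref 2 → FAULT (evict 4), frames=[2,1]
Step 9: ref 2 → HIT, frames=[2,1]
Step 10: ref 2 → HIT, frames=[2,1]
Step 11: ref 4 → FAULT (evict 1), frames=[2,4]
Step 12: ref 2 → HIT, frames=[2,4]
Step 13: ref 2 → HIT, frames=[2,4]
Total faults: 8

Answer: 8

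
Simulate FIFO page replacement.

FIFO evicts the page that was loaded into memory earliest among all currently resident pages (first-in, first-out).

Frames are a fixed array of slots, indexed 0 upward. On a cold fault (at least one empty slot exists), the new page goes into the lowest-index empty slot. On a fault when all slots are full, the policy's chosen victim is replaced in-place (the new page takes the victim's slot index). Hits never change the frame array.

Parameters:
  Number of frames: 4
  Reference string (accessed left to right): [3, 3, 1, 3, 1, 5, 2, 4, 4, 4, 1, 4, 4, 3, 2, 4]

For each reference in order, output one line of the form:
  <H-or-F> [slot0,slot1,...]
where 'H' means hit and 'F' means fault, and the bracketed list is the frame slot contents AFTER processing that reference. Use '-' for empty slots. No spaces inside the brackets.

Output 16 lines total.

F [3,-,-,-]
H [3,-,-,-]
F [3,1,-,-]
H [3,1,-,-]
H [3,1,-,-]
F [3,1,5,-]
F [3,1,5,2]
F [4,1,5,2]
H [4,1,5,2]
H [4,1,5,2]
H [4,1,5,2]
H [4,1,5,2]
H [4,1,5,2]
F [4,3,5,2]
H [4,3,5,2]
H [4,3,5,2]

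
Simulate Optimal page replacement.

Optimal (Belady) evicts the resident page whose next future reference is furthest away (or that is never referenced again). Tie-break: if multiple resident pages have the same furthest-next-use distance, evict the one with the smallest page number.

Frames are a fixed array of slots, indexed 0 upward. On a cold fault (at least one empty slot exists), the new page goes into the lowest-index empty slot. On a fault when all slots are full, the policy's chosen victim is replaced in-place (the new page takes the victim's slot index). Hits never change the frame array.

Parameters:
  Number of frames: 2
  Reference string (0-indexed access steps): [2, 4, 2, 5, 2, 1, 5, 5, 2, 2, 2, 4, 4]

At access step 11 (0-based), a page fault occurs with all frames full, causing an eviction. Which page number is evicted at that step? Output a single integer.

Answer: 2

Derivation:
Step 0: ref 2 -> FAULT, frames=[2,-]
Step 1: ref 4 -> FAULT, frames=[2,4]
Step 2: ref 2 -> HIT, frames=[2,4]
Step 3: ref 5 -> FAULT, evict 4, frames=[2,5]
Step 4: ref 2 -> HIT, frames=[2,5]
Step 5: ref 1 -> FAULT, evict 2, frames=[1,5]
Step 6: ref 5 -> HIT, frames=[1,5]
Step 7: ref 5 -> HIT, frames=[1,5]
Step 8: ref 2 -> FAULT, evict 1, frames=[2,5]
Step 9: ref 2 -> HIT, frames=[2,5]
Step 10: ref 2 -> HIT, frames=[2,5]
Step 11: ref 4 -> FAULT, evict 2, frames=[4,5]
At step 11: evicted page 2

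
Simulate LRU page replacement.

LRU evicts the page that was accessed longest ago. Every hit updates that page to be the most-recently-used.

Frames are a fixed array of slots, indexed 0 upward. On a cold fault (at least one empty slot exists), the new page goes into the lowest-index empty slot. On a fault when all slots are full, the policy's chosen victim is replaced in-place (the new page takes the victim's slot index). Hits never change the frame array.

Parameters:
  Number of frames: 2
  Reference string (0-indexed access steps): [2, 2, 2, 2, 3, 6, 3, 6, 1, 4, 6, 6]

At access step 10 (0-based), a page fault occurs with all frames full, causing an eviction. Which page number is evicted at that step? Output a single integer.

Answer: 1

Derivation:
Step 0: ref 2 -> FAULT, frames=[2,-]
Step 1: ref 2 -> HIT, frames=[2,-]
Step 2: ref 2 -> HIT, frames=[2,-]
Step 3: ref 2 -> HIT, frames=[2,-]
Step 4: ref 3 -> FAULT, frames=[2,3]
Step 5: ref 6 -> FAULT, evict 2, frames=[6,3]
Step 6: ref 3 -> HIT, frames=[6,3]
Step 7: ref 6 -> HIT, frames=[6,3]
Step 8: ref 1 -> FAULT, evict 3, frames=[6,1]
Step 9: ref 4 -> FAULT, evict 6, frames=[4,1]
Step 10: ref 6 -> FAULT, evict 1, frames=[4,6]
At step 10: evicted page 1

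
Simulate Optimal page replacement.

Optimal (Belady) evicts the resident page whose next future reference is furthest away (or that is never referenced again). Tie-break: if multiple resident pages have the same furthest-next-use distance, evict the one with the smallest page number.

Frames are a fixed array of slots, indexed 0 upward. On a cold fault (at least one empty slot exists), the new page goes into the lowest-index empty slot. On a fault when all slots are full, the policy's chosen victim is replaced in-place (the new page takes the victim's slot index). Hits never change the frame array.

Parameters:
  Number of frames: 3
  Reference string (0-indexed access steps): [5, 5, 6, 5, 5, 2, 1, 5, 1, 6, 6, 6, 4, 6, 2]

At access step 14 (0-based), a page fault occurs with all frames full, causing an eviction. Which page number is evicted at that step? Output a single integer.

Answer: 4

Derivation:
Step 0: ref 5 -> FAULT, frames=[5,-,-]
Step 1: ref 5 -> HIT, frames=[5,-,-]
Step 2: ref 6 -> FAULT, frames=[5,6,-]
Step 3: ref 5 -> HIT, frames=[5,6,-]
Step 4: ref 5 -> HIT, frames=[5,6,-]
Step 5: ref 2 -> FAULT, frames=[5,6,2]
Step 6: ref 1 -> FAULT, evict 2, frames=[5,6,1]
Step 7: ref 5 -> HIT, frames=[5,6,1]
Step 8: ref 1 -> HIT, frames=[5,6,1]
Step 9: ref 6 -> HIT, frames=[5,6,1]
Step 10: ref 6 -> HIT, frames=[5,6,1]
Step 11: ref 6 -> HIT, frames=[5,6,1]
Step 12: ref 4 -> FAULT, evict 1, frames=[5,6,4]
Step 13: ref 6 -> HIT, frames=[5,6,4]
Step 14: ref 2 -> FAULT, evict 4, frames=[5,6,2]
At step 14: evicted page 4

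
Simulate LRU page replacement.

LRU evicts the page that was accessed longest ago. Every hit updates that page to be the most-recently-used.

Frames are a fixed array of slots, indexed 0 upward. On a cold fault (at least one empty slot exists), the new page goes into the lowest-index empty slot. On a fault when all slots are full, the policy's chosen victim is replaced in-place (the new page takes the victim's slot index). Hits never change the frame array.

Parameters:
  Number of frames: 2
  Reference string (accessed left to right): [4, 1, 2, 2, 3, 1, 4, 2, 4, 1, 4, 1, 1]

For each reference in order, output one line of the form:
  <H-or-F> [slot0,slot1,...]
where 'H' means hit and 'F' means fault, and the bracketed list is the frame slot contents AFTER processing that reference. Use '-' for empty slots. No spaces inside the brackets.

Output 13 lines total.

F [4,-]
F [4,1]
F [2,1]
H [2,1]
F [2,3]
F [1,3]
F [1,4]
F [2,4]
H [2,4]
F [1,4]
H [1,4]
H [1,4]
H [1,4]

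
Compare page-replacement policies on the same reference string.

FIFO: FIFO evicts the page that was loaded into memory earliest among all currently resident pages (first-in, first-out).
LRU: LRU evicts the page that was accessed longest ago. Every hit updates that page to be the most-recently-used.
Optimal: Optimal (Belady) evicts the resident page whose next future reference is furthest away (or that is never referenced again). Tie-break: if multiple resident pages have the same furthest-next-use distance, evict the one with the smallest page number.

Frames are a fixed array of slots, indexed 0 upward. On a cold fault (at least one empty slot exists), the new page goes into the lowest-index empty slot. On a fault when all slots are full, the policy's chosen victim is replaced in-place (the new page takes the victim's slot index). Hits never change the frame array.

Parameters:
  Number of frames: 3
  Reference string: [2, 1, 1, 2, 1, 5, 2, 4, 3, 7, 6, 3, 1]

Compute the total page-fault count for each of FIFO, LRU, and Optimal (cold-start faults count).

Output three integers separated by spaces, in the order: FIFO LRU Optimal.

Answer: 8 8 7

Derivation:
--- FIFO ---
  step 0: ref 2 -> FAULT, frames=[2,-,-] (faults so far: 1)
  step 1: ref 1 -> FAULT, frames=[2,1,-] (faults so far: 2)
  step 2: ref 1 -> HIT, frames=[2,1,-] (faults so far: 2)
  step 3: ref 2 -> HIT, frames=[2,1,-] (faults so far: 2)
  step 4: ref 1 -> HIT, frames=[2,1,-] (faults so far: 2)
  step 5: ref 5 -> FAULT, frames=[2,1,5] (faults so far: 3)
  step 6: ref 2 -> HIT, frames=[2,1,5] (faults so far: 3)
  step 7: ref 4 -> FAULT, evict 2, frames=[4,1,5] (faults so far: 4)
  step 8: ref 3 -> FAULT, evict 1, frames=[4,3,5] (faults so far: 5)
  step 9: ref 7 -> FAULT, evict 5, frames=[4,3,7] (faults so far: 6)
  step 10: ref 6 -> FAULT, evict 4, frames=[6,3,7] (faults so far: 7)
  step 11: ref 3 -> HIT, frames=[6,3,7] (faults so far: 7)
  step 12: ref 1 -> FAULT, evict 3, frames=[6,1,7] (faults so far: 8)
  FIFO total faults: 8
--- LRU ---
  step 0: ref 2 -> FAULT, frames=[2,-,-] (faults so far: 1)
  step 1: ref 1 -> FAULT, frames=[2,1,-] (faults so far: 2)
  step 2: ref 1 -> HIT, frames=[2,1,-] (faults so far: 2)
  step 3: ref 2 -> HIT, frames=[2,1,-] (faults so far: 2)
  step 4: ref 1 -> HIT, frames=[2,1,-] (faults so far: 2)
  step 5: ref 5 -> FAULT, frames=[2,1,5] (faults so far: 3)
  step 6: ref 2 -> HIT, frames=[2,1,5] (faults so far: 3)
  step 7: ref 4 -> FAULT, evict 1, frames=[2,4,5] (faults so far: 4)
  step 8: ref 3 -> FAULT, evict 5, frames=[2,4,3] (faults so far: 5)
  step 9: ref 7 -> FAULT, evict 2, frames=[7,4,3] (faults so far: 6)
  step 10: ref 6 -> FAULT, evict 4, frames=[7,6,3] (faults so far: 7)
  step 11: ref 3 -> HIT, frames=[7,6,3] (faults so far: 7)
  step 12: ref 1 -> FAULT, evict 7, frames=[1,6,3] (faults so far: 8)
  LRU total faults: 8
--- Optimal ---
  step 0: ref 2 -> FAULT, frames=[2,-,-] (faults so far: 1)
  step 1: ref 1 -> FAULT, frames=[2,1,-] (faults so far: 2)
  step 2: ref 1 -> HIT, frames=[2,1,-] (faults so far: 2)
  step 3: ref 2 -> HIT, frames=[2,1,-] (faults so far: 2)
  step 4: ref 1 -> HIT, frames=[2,1,-] (faults so far: 2)
  step 5: ref 5 -> FAULT, frames=[2,1,5] (faults so far: 3)
  step 6: ref 2 -> HIT, frames=[2,1,5] (faults so far: 3)
  step 7: ref 4 -> FAULT, evict 2, frames=[4,1,5] (faults so far: 4)
  step 8: ref 3 -> FAULT, evict 4, frames=[3,1,5] (faults so far: 5)
  step 9: ref 7 -> FAULT, evict 5, frames=[3,1,7] (faults so far: 6)
  step 10: ref 6 -> FAULT, evict 7, frames=[3,1,6] (faults so far: 7)
  step 11: ref 3 -> HIT, frames=[3,1,6] (faults so far: 7)
  step 12: ref 1 -> HIT, frames=[3,1,6] (faults so far: 7)
  Optimal total faults: 7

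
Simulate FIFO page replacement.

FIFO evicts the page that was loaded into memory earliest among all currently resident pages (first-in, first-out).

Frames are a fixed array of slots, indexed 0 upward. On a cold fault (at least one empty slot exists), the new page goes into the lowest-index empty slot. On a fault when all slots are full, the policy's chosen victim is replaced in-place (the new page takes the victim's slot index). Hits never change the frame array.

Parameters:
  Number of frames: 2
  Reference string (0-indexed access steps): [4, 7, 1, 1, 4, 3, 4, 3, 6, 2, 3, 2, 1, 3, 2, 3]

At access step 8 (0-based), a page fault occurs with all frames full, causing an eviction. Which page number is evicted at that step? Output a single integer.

Step 0: ref 4 -> FAULT, frames=[4,-]
Step 1: ref 7 -> FAULT, frames=[4,7]
Step 2: ref 1 -> FAULT, evict 4, frames=[1,7]
Step 3: ref 1 -> HIT, frames=[1,7]
Step 4: ref 4 -> FAULT, evict 7, frames=[1,4]
Step 5: ref 3 -> FAULT, evict 1, frames=[3,4]
Step 6: ref 4 -> HIT, frames=[3,4]
Step 7: ref 3 -> HIT, frames=[3,4]
Step 8: ref 6 -> FAULT, evict 4, frames=[3,6]
At step 8: evicted page 4

Answer: 4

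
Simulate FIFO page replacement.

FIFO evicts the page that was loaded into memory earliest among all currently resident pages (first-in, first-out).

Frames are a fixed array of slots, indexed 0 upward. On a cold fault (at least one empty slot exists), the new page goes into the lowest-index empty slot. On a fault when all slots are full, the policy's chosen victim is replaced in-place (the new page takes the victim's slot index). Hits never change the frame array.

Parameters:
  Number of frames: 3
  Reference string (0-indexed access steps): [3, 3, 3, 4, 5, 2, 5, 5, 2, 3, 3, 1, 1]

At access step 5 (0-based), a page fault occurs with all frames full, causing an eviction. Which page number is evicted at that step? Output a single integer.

Answer: 3

Derivation:
Step 0: ref 3 -> FAULT, frames=[3,-,-]
Step 1: ref 3 -> HIT, frames=[3,-,-]
Step 2: ref 3 -> HIT, frames=[3,-,-]
Step 3: ref 4 -> FAULT, frames=[3,4,-]
Step 4: ref 5 -> FAULT, frames=[3,4,5]
Step 5: ref 2 -> FAULT, evict 3, frames=[2,4,5]
At step 5: evicted page 3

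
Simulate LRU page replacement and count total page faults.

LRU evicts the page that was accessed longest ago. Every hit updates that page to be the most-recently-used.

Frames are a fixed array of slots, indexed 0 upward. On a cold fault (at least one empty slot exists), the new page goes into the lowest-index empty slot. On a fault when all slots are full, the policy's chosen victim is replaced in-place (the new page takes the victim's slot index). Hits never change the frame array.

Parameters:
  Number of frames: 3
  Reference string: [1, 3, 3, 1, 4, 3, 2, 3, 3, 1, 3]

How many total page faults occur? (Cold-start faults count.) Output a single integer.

Answer: 5

Derivation:
Step 0: ref 1 → FAULT, frames=[1,-,-]
Step 1: ref 3 → FAULT, frames=[1,3,-]
Step 2: ref 3 → HIT, frames=[1,3,-]
Step 3: ref 1 → HIT, frames=[1,3,-]
Step 4: ref 4 → FAULT, frames=[1,3,4]
Step 5: ref 3 → HIT, frames=[1,3,4]
Step 6: ref 2 → FAULT (evict 1), frames=[2,3,4]
Step 7: ref 3 → HIT, frames=[2,3,4]
Step 8: ref 3 → HIT, frames=[2,3,4]
Step 9: ref 1 → FAULT (evict 4), frames=[2,3,1]
Step 10: ref 3 → HIT, frames=[2,3,1]
Total faults: 5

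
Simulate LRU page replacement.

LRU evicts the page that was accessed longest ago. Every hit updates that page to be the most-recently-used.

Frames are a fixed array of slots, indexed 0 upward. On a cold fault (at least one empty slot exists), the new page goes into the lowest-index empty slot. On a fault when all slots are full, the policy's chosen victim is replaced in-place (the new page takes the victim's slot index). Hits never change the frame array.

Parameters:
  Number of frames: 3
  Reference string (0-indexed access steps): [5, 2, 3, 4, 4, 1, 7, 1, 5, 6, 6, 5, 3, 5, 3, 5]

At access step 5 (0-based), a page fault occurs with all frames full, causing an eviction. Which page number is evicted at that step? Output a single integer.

Answer: 2

Derivation:
Step 0: ref 5 -> FAULT, frames=[5,-,-]
Step 1: ref 2 -> FAULT, frames=[5,2,-]
Step 2: ref 3 -> FAULT, frames=[5,2,3]
Step 3: ref 4 -> FAULT, evict 5, frames=[4,2,3]
Step 4: ref 4 -> HIT, frames=[4,2,3]
Step 5: ref 1 -> FAULT, evict 2, frames=[4,1,3]
At step 5: evicted page 2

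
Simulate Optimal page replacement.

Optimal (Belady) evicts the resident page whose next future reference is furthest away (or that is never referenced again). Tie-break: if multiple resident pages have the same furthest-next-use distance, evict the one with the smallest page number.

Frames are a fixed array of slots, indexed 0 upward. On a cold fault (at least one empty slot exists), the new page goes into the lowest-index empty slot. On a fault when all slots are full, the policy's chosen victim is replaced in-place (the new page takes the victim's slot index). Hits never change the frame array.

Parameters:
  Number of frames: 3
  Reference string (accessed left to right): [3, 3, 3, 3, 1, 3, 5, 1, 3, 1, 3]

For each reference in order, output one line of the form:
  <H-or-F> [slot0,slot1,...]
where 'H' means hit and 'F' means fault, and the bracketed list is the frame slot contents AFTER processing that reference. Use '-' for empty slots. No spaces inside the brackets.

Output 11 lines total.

F [3,-,-]
H [3,-,-]
H [3,-,-]
H [3,-,-]
F [3,1,-]
H [3,1,-]
F [3,1,5]
H [3,1,5]
H [3,1,5]
H [3,1,5]
H [3,1,5]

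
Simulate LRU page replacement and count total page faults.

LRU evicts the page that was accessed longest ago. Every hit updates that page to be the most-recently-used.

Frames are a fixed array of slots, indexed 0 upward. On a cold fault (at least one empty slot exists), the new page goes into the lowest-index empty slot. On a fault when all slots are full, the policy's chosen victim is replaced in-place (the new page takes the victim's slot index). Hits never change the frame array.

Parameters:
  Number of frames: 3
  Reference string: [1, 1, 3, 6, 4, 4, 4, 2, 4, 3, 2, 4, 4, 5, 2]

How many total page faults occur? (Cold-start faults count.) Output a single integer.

Answer: 7

Derivation:
Step 0: ref 1 → FAULT, frames=[1,-,-]
Step 1: ref 1 → HIT, frames=[1,-,-]
Step 2: ref 3 → FAULT, frames=[1,3,-]
Step 3: ref 6 → FAULT, frames=[1,3,6]
Step 4: ref 4 → FAULT (evict 1), frames=[4,3,6]
Step 5: ref 4 → HIT, frames=[4,3,6]
Step 6: ref 4 → HIT, frames=[4,3,6]
Step 7: ref 2 → FAULT (evict 3), frames=[4,2,6]
Step 8: ref 4 → HIT, frames=[4,2,6]
Step 9: ref 3 → FAULT (evict 6), frames=[4,2,3]
Step 10: ref 2 → HIT, frames=[4,2,3]
Step 11: ref 4 → HIT, frames=[4,2,3]
Step 12: ref 4 → HIT, frames=[4,2,3]
Step 13: ref 5 → FAULT (evict 3), frames=[4,2,5]
Step 14: ref 2 → HIT, frames=[4,2,5]
Total faults: 7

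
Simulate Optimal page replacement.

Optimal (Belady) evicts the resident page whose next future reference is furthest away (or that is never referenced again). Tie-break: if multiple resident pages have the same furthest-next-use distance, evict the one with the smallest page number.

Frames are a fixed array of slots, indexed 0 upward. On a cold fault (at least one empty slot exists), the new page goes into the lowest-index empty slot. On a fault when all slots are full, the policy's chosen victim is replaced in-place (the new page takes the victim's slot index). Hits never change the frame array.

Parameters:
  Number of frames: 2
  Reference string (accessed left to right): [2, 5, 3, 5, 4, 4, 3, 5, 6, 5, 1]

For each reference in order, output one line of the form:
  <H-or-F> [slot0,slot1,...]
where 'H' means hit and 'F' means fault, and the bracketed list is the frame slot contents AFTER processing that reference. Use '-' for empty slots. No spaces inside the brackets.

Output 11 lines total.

F [2,-]
F [2,5]
F [3,5]
H [3,5]
F [3,4]
H [3,4]
H [3,4]
F [5,4]
F [5,6]
H [5,6]
F [1,6]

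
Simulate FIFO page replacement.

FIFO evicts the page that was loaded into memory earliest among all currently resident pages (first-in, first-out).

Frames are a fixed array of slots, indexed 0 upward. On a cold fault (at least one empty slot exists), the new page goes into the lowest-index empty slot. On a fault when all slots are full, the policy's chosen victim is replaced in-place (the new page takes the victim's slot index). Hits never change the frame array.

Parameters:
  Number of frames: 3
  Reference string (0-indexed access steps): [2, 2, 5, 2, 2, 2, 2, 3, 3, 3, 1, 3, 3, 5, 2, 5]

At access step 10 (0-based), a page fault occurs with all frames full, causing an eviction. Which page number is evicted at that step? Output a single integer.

Step 0: ref 2 -> FAULT, frames=[2,-,-]
Step 1: ref 2 -> HIT, frames=[2,-,-]
Step 2: ref 5 -> FAULT, frames=[2,5,-]
Step 3: ref 2 -> HIT, frames=[2,5,-]
Step 4: ref 2 -> HIT, frames=[2,5,-]
Step 5: ref 2 -> HIT, frames=[2,5,-]
Step 6: ref 2 -> HIT, frames=[2,5,-]
Step 7: ref 3 -> FAULT, frames=[2,5,3]
Step 8: ref 3 -> HIT, frames=[2,5,3]
Step 9: ref 3 -> HIT, frames=[2,5,3]
Step 10: ref 1 -> FAULT, evict 2, frames=[1,5,3]
At step 10: evicted page 2

Answer: 2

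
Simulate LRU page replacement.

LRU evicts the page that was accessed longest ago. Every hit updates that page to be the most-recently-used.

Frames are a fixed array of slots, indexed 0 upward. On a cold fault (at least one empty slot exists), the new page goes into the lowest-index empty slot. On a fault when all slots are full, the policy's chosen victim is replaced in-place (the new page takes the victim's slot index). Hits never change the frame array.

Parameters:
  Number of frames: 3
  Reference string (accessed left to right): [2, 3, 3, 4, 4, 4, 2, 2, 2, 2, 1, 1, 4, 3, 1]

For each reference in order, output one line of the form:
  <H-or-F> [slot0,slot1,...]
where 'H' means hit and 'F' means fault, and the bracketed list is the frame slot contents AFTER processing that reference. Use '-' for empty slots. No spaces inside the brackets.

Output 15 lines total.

F [2,-,-]
F [2,3,-]
H [2,3,-]
F [2,3,4]
H [2,3,4]
H [2,3,4]
H [2,3,4]
H [2,3,4]
H [2,3,4]
H [2,3,4]
F [2,1,4]
H [2,1,4]
H [2,1,4]
F [3,1,4]
H [3,1,4]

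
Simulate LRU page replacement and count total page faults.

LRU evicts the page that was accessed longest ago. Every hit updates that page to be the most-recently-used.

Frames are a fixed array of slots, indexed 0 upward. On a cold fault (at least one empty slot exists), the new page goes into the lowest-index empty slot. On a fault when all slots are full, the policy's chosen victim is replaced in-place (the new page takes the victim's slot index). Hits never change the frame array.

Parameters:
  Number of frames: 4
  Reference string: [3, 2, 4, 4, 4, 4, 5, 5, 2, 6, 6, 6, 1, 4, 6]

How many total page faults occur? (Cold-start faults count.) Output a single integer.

Answer: 7

Derivation:
Step 0: ref 3 → FAULT, frames=[3,-,-,-]
Step 1: ref 2 → FAULT, frames=[3,2,-,-]
Step 2: ref 4 → FAULT, frames=[3,2,4,-]
Step 3: ref 4 → HIT, frames=[3,2,4,-]
Step 4: ref 4 → HIT, frames=[3,2,4,-]
Step 5: ref 4 → HIT, frames=[3,2,4,-]
Step 6: ref 5 → FAULT, frames=[3,2,4,5]
Step 7: ref 5 → HIT, frames=[3,2,4,5]
Step 8: ref 2 → HIT, frames=[3,2,4,5]
Step 9: ref 6 → FAULT (evict 3), frames=[6,2,4,5]
Step 10: ref 6 → HIT, frames=[6,2,4,5]
Step 11: ref 6 → HIT, frames=[6,2,4,5]
Step 12: ref 1 → FAULT (evict 4), frames=[6,2,1,5]
Step 13: ref 4 → FAULT (evict 5), frames=[6,2,1,4]
Step 14: ref 6 → HIT, frames=[6,2,1,4]
Total faults: 7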